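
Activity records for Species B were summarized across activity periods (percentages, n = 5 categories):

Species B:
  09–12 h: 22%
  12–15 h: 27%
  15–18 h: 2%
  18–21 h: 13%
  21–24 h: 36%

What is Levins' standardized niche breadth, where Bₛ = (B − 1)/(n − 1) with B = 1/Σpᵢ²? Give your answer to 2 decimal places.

Convert percentages to proportions (divide by 100).
Σpᵢ² = 0.22² + 0.27² + 0.02² + 0.13² + 0.36² = 0.0484 + 0.0729 + 0.0004 + 0.0169 + 0.1296 = 0.2682
B = 1 / 0.2682 = 3.7286
Bₛ = (B − 1)/(n − 1) = (3.7286 − 1)/(5 − 1) = 2.7286/4 = 0.6822

0.68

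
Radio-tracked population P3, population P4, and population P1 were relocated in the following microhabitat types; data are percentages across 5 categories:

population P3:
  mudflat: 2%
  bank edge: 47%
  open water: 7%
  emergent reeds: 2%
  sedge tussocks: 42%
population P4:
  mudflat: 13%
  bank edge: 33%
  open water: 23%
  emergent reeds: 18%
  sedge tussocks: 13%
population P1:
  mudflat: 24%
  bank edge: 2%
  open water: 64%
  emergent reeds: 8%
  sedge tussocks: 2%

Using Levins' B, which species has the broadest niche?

Convert percentages to proportions (divide by 100).
Σp_P3ᵢ² = 0.02² + 0.47² + 0.07² + 0.02² + 0.42² = 0.0004 + 0.2209 + 0.0049 + 0.0004 + 0.1764 = 0.4030
B_P3 = 1 / 0.4030 = 2.4814
Σp_P4ᵢ² = 0.13² + 0.33² + 0.23² + 0.18² + 0.13² = 0.0169 + 0.1089 + 0.0529 + 0.0324 + 0.0169 = 0.2280
B_P4 = 1 / 0.2280 = 4.3860
Σp_P1ᵢ² = 0.24² + 0.02² + 0.64² + 0.08² + 0.02² = 0.0576 + 0.0004 + 0.4096 + 0.0064 + 0.0004 = 0.4744
B_P1 = 1 / 0.4744 = 2.1079
Highest B → broadest niche (most generalist): population P4 (B = 4.39).

population P4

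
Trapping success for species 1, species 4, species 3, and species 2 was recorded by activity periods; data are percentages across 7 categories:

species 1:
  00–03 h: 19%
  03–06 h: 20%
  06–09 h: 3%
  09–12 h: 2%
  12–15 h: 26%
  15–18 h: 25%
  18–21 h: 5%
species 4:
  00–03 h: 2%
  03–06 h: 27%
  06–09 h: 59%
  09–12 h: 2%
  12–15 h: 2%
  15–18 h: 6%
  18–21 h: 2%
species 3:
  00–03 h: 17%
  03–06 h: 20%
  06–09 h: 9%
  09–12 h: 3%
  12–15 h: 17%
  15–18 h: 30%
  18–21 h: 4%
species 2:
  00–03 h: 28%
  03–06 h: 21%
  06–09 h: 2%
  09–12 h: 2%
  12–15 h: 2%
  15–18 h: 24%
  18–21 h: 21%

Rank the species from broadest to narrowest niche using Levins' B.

Convert percentages to proportions (divide by 100).
Σp_1ᵢ² = 0.19² + 0.20² + 0.03² + 0.02² + 0.26² + 0.25² + 0.05² = 0.0361 + 0.0400 + 0.0009 + 0.0004 + 0.0676 + 0.0625 + 0.0025 = 0.2100
B_1 = 1 / 0.2100 = 4.7619
Σp_4ᵢ² = 0.02² + 0.27² + 0.59² + 0.02² + 0.02² + 0.06² + 0.02² = 0.0004 + 0.0729 + 0.3481 + 0.0004 + 0.0004 + 0.0036 + 0.0004 = 0.4262
B_4 = 1 / 0.4262 = 2.3463
Σp_3ᵢ² = 0.17² + 0.20² + 0.09² + 0.03² + 0.17² + 0.30² + 0.04² = 0.0289 + 0.0400 + 0.0081 + 0.0009 + 0.0289 + 0.0900 + 0.0016 = 0.1984
B_3 = 1 / 0.1984 = 5.0403
Σp_2ᵢ² = 0.28² + 0.21² + 0.02² + 0.02² + 0.02² + 0.24² + 0.21² = 0.0784 + 0.0441 + 0.0004 + 0.0004 + 0.0004 + 0.0576 + 0.0441 = 0.2254
B_2 = 1 / 0.2254 = 4.4366
Ranking by B (broadest → narrowest): species 3 (5.04) > species 1 (4.76) > species 2 (4.44) > species 4 (2.35)

species 3 > species 1 > species 2 > species 4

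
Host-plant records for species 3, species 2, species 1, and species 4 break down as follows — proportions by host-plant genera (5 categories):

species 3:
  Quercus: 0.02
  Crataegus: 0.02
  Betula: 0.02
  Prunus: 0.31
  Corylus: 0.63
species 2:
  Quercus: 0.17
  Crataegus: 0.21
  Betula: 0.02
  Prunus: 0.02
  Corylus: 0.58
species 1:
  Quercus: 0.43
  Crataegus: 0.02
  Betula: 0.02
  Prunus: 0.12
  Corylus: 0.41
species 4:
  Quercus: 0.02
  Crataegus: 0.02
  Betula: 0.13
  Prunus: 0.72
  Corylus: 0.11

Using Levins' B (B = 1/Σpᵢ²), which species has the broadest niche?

species 1

Σp_3ᵢ² = 0.02² + 0.02² + 0.02² + 0.31² + 0.63² = 0.0004 + 0.0004 + 0.0004 + 0.0961 + 0.3969 = 0.4942
B_3 = 1 / 0.4942 = 2.0235
Σp_2ᵢ² = 0.17² + 0.21² + 0.02² + 0.02² + 0.58² = 0.0289 + 0.0441 + 0.0004 + 0.0004 + 0.3364 = 0.4102
B_2 = 1 / 0.4102 = 2.4378
Σp_1ᵢ² = 0.43² + 0.02² + 0.02² + 0.12² + 0.41² = 0.1849 + 0.0004 + 0.0004 + 0.0144 + 0.1681 = 0.3682
B_1 = 1 / 0.3682 = 2.7159
Σp_4ᵢ² = 0.02² + 0.02² + 0.13² + 0.72² + 0.11² = 0.0004 + 0.0004 + 0.0169 + 0.5184 + 0.0121 = 0.5482
B_4 = 1 / 0.5482 = 1.8242
Highest B → broadest niche (most generalist): species 1 (B = 2.72).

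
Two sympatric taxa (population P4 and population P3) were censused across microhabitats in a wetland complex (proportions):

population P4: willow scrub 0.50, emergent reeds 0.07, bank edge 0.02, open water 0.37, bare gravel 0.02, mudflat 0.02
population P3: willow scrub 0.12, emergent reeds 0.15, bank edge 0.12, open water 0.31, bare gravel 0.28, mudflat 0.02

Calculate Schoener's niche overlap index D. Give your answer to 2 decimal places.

0.56

Σ|p₁ᵢ − p₂ᵢ| = 0.38 + 0.08 + 0.10 + 0.06 + 0.26 + 0.00 = 0.88
D = 1 − ½ × 0.88 = 1 − 0.440 = 0.5600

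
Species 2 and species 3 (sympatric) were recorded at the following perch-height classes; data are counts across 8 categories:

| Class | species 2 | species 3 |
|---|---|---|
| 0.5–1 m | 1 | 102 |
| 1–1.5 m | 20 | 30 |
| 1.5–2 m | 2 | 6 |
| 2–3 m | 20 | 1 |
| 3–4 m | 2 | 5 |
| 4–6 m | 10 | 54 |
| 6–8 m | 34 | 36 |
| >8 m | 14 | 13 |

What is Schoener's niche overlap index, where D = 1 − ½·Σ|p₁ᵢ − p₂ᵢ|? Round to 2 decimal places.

0.47

Proportions for species 2 (n=103): 1/103=0.0097, 20/103=0.1942, 2/103=0.0194, 20/103=0.1942, 2/103=0.0194, 10/103=0.0971, 34/103=0.3301, 14/103=0.1359
Proportions for species 3 (n=247): 102/247=0.4130, 30/247=0.1215, 6/247=0.0243, 1/247=0.0040, 5/247=0.0202, 54/247=0.2186, 36/247=0.1457, 13/247=0.0526
Σ|p₁ᵢ − p₂ᵢ| = 0.4033 + 0.0727 + 0.0049 + 0.1902 + 0.0008 + 0.1215 + 0.1844 + 0.0833 = 1.0611
D = 1 − ½ × 1.0611 = 1 − 0.53055 = 0.46945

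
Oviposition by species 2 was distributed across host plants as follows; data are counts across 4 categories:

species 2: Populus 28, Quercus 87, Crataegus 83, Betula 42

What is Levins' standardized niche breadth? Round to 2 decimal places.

Proportions for species 2 (n=240): 28/240=0.1167, 87/240=0.3625, 83/240=0.3458, 42/240=0.1750
Σpᵢ² = 0.1167² + 0.3625² + 0.3458² + 0.1750² = 0.013619 + 0.131406 + 0.119578 + 0.030625 = 0.295228
B = 1 / 0.295228 = 3.3872
Bₛ = (B − 1)/(n − 1) = (3.3872 − 1)/(4 − 1) = 2.3872/3 = 0.7957

0.80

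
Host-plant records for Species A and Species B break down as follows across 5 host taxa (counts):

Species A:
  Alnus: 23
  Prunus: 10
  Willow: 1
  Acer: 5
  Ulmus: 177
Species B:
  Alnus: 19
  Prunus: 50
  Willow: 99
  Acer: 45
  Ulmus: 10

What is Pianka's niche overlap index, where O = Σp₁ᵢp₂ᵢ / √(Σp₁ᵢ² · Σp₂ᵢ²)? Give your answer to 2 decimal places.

Proportions for Species A (n=216): 23/216=0.1065, 10/216=0.0463, 1/216=0.0046, 5/216=0.0231, 177/216=0.8194
Proportions for Species B (n=223): 19/223=0.0852, 50/223=0.2242, 99/223=0.4439, 45/223=0.2018, 10/223=0.0448
Σ p₁ᵢp₂ᵢ = 0.009074 + 0.010380 + 0.002042 + 0.004662 + 0.036709 = 0.062867
Σp_1ᵢ² = 0.1065² + 0.0463² + 0.0046² + 0.0231² + 0.8194² = 0.011342 + 0.002144 + 0.000021 + 0.000534 + 0.671416 = 0.685457
Σp_2ᵢ² = 0.0852² + 0.2242² + 0.4439² + 0.2018² + 0.0448² = 0.007259 + 0.050266 + 0.197047 + 0.040723 + 0.002007 = 0.297302
O = 0.062867 / √(0.685457 × 0.297302) = 0.062867 / 0.4514286 = 0.1393

0.14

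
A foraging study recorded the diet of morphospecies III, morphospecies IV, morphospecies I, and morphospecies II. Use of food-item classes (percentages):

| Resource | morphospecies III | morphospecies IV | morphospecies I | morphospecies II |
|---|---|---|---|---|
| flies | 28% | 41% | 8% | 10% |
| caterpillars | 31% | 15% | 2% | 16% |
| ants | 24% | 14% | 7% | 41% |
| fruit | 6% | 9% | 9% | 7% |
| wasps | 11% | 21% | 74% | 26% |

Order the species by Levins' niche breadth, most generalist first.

Convert percentages to proportions (divide by 100).
Σp_IIIᵢ² = 0.28² + 0.31² + 0.24² + 0.06² + 0.11² = 0.0784 + 0.0961 + 0.0576 + 0.0036 + 0.0121 = 0.2478
B_III = 1 / 0.2478 = 4.0355
Σp_IVᵢ² = 0.41² + 0.15² + 0.14² + 0.09² + 0.21² = 0.1681 + 0.0225 + 0.0196 + 0.0081 + 0.0441 = 0.2624
B_IV = 1 / 0.2624 = 3.8110
Σp_Iᵢ² = 0.08² + 0.02² + 0.07² + 0.09² + 0.74² = 0.0064 + 0.0004 + 0.0049 + 0.0081 + 0.5476 = 0.5674
B_I = 1 / 0.5674 = 1.7624
Σp_IIᵢ² = 0.10² + 0.16² + 0.41² + 0.07² + 0.26² = 0.0100 + 0.0256 + 0.1681 + 0.0049 + 0.0676 = 0.2762
B_II = 1 / 0.2762 = 3.6206
Ranking by B (broadest → narrowest): morphospecies III (4.04) > morphospecies IV (3.81) > morphospecies II (3.62) > morphospecies I (1.76)

morphospecies III > morphospecies IV > morphospecies II > morphospecies I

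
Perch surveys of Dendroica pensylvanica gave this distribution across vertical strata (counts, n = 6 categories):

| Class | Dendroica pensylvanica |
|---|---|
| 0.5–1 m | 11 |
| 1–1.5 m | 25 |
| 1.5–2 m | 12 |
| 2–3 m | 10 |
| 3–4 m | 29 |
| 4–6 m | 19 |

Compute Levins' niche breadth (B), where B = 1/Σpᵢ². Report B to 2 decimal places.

Proportions for Dendroica pensylvanica (n=106): 11/106=0.1038, 25/106=0.2358, 12/106=0.1132, 10/106=0.0943, 29/106=0.2736, 19/106=0.1792
Σpᵢ² = 0.1038² + 0.2358² + 0.1132² + 0.0943² + 0.2736² + 0.1792² = 0.010774 + 0.055602 + 0.012814 + 0.008892 + 0.074857 + 0.032113 = 0.195052
B = 1 / 0.195052 = 5.1268

5.13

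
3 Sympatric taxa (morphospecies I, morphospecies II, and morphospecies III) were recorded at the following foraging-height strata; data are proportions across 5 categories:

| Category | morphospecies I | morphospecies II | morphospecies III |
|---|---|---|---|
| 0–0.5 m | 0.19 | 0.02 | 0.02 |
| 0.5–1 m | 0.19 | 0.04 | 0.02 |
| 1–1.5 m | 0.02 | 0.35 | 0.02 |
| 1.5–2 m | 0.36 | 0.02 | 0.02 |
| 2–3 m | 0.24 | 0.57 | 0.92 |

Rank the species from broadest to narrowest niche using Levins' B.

Σp_Iᵢ² = 0.19² + 0.19² + 0.02² + 0.36² + 0.24² = 0.0361 + 0.0361 + 0.0004 + 0.1296 + 0.0576 = 0.2598
B_I = 1 / 0.2598 = 3.8491
Σp_IIᵢ² = 0.02² + 0.04² + 0.35² + 0.02² + 0.57² = 0.0004 + 0.0016 + 0.1225 + 0.0004 + 0.3249 = 0.4498
B_II = 1 / 0.4498 = 2.2232
Σp_IIIᵢ² = 0.02² + 0.02² + 0.02² + 0.02² + 0.92² = 0.0004 + 0.0004 + 0.0004 + 0.0004 + 0.8464 = 0.8480
B_III = 1 / 0.8480 = 1.1792
Ranking by B (broadest → narrowest): morphospecies I (3.85) > morphospecies II (2.22) > morphospecies III (1.18)

morphospecies I > morphospecies II > morphospecies III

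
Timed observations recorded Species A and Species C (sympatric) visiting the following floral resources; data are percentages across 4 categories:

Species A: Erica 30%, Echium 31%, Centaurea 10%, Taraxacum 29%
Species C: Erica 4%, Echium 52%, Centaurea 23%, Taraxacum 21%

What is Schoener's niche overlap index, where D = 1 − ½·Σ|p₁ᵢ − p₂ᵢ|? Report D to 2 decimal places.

0.66

Convert percentages to proportions (divide by 100).
Σ|p₁ᵢ − p₂ᵢ| = 0.26 + 0.21 + 0.13 + 0.08 = 0.68
D = 1 − ½ × 0.68 = 1 − 0.340 = 0.6600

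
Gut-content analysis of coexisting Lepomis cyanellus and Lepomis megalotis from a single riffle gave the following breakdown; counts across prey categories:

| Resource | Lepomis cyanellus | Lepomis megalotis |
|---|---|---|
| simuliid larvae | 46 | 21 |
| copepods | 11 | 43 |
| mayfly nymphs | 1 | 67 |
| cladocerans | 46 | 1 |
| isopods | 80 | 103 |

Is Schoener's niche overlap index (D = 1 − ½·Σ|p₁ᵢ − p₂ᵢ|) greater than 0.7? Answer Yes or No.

No

Proportions for Lepomis cyanellus (n=184): 46/184=0.2500, 11/184=0.0598, 1/184=0.0054, 46/184=0.2500, 80/184=0.4348
Proportions for Lepomis megalotis (n=235): 21/235=0.0894, 43/235=0.1830, 67/235=0.2851, 1/235=0.0043, 103/235=0.4383
Σ|p₁ᵢ − p₂ᵢ| = 0.1606 + 0.1232 + 0.2797 + 0.2457 + 0.0035 = 0.8127
D = 1 − ½ × 0.8127 = 1 − 0.40635 = 0.59365
D = 0.59365 < 0.7 → No.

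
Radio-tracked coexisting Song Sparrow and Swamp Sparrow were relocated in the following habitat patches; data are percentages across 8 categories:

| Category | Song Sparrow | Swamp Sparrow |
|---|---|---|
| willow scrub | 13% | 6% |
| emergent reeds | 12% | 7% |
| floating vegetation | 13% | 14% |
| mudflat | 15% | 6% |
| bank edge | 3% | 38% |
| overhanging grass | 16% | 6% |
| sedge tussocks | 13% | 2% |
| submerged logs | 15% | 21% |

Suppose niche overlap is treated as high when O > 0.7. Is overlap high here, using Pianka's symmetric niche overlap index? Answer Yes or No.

No

Convert percentages to proportions (divide by 100).
Σ p₁ᵢp₂ᵢ = 0.0078 + 0.0084 + 0.0182 + 0.0090 + 0.0114 + 0.0096 + 0.0026 + 0.0315 = 0.0985
Σp_1ᵢ² = 0.13² + 0.12² + 0.13² + 0.15² + 0.03² + 0.16² + 0.13² + 0.15² = 0.0169 + 0.0144 + 0.0169 + 0.0225 + 0.0009 + 0.0256 + 0.0169 + 0.0225 = 0.1366
Σp_2ᵢ² = 0.06² + 0.07² + 0.14² + 0.06² + 0.38² + 0.06² + 0.02² + 0.21² = 0.0036 + 0.0049 + 0.0196 + 0.0036 + 0.1444 + 0.0036 + 0.0004 + 0.0441 = 0.2242
O = 0.0985 / √(0.1366 × 0.2242) = 0.0985 / 0.17500 = 0.5629
O = 0.5629 < 0.7 → No.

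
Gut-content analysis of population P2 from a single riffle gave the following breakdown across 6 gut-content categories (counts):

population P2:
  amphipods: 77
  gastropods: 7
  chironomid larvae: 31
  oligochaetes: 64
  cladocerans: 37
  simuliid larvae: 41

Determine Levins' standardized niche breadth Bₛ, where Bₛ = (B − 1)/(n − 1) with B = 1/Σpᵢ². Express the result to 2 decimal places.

Proportions for population P2 (n=257): 77/257=0.2996, 7/257=0.0272, 31/257=0.1206, 64/257=0.2490, 37/257=0.1440, 41/257=0.1595
Σpᵢ² = 0.2996² + 0.0272² + 0.1206² + 0.2490² + 0.1440² + 0.1595² = 0.089760 + 0.000740 + 0.014544 + 0.062001 + 0.020736 + 0.025440 = 0.213221
B = 1 / 0.213221 = 4.6900
Bₛ = (B − 1)/(n − 1) = (4.6900 − 1)/(6 − 1) = 3.6900/5 = 0.7380

0.74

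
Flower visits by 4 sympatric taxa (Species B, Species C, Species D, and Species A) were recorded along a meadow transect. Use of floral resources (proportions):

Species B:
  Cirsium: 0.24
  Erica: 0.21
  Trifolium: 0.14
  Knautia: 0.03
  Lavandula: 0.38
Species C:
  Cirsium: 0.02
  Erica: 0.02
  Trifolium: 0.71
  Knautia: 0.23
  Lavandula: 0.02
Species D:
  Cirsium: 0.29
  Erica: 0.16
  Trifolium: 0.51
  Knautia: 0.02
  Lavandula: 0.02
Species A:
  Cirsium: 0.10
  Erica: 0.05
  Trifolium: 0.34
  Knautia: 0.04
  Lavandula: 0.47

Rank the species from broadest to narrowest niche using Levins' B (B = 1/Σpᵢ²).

Σp_Bᵢ² = 0.24² + 0.21² + 0.14² + 0.03² + 0.38² = 0.0576 + 0.0441 + 0.0196 + 0.0009 + 0.1444 = 0.2666
B_B = 1 / 0.2666 = 3.7509
Σp_Cᵢ² = 0.02² + 0.02² + 0.71² + 0.23² + 0.02² = 0.0004 + 0.0004 + 0.5041 + 0.0529 + 0.0004 = 0.5582
B_C = 1 / 0.5582 = 1.7915
Σp_Dᵢ² = 0.29² + 0.16² + 0.51² + 0.02² + 0.02² = 0.0841 + 0.0256 + 0.2601 + 0.0004 + 0.0004 = 0.3706
B_D = 1 / 0.3706 = 2.6983
Σp_Aᵢ² = 0.10² + 0.05² + 0.34² + 0.04² + 0.47² = 0.0100 + 0.0025 + 0.1156 + 0.0016 + 0.2209 = 0.3506
B_A = 1 / 0.3506 = 2.8523
Ranking by B (broadest → narrowest): Species B (3.75) > Species A (2.85) > Species D (2.70) > Species C (1.79)

Species B > Species A > Species D > Species C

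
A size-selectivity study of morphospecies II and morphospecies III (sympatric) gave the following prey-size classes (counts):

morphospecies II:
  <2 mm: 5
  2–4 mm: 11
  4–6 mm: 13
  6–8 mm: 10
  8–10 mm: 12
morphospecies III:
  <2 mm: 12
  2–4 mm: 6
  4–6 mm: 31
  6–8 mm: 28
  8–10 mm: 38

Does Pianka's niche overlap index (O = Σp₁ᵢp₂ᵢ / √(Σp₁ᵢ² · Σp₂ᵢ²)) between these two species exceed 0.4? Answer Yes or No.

Proportions for morphospecies II (n=51): 5/51=0.0980, 11/51=0.2157, 13/51=0.2549, 10/51=0.1961, 12/51=0.2353
Proportions for morphospecies III (n=115): 12/115=0.1043, 6/115=0.0522, 31/115=0.2696, 28/115=0.2435, 38/115=0.3304
Σ p₁ᵢp₂ᵢ = 0.010221 + 0.011260 + 0.068721 + 0.047750 + 0.077743 = 0.215695
Σp_1ᵢ² = 0.0980² + 0.2157² + 0.2549² + 0.1961² + 0.2353² = 0.009604 + 0.046526 + 0.064974 + 0.038455 + 0.055366 = 0.214925
Σp_2ᵢ² = 0.1043² + 0.0522² + 0.2696² + 0.2435² + 0.3304² = 0.010878 + 0.002725 + 0.072684 + 0.059292 + 0.109164 = 0.254743
O = 0.215695 / √(0.214925 × 0.254743) = 0.215695 / 0.2339885 = 0.9218
O = 0.9218 > 0.4 → Yes.

Yes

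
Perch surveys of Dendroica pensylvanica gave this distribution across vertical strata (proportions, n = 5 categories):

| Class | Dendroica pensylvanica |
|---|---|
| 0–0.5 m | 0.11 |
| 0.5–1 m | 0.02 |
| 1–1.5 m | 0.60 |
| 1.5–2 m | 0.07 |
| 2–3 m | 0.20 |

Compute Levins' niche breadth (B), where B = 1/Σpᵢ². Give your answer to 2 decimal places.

2.40

Σpᵢ² = 0.11² + 0.02² + 0.60² + 0.07² + 0.20² = 0.0121 + 0.0004 + 0.3600 + 0.0049 + 0.0400 = 0.4174
B = 1 / 0.4174 = 2.3958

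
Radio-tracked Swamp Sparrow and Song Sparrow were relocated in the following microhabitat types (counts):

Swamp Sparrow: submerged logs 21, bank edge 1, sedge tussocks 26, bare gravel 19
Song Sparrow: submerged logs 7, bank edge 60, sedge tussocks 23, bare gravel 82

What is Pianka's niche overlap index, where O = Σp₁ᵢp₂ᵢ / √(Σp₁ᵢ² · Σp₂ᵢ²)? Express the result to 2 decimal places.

Proportions for Swamp Sparrow (n=67): 21/67=0.3134, 1/67=0.0149, 26/67=0.3881, 19/67=0.2836
Proportions for Song Sparrow (n=172): 7/172=0.0407, 60/172=0.3488, 23/172=0.1337, 82/172=0.4767
Σ p₁ᵢp₂ᵢ = 0.012755 + 0.005197 + 0.051889 + 0.135192 = 0.205033
Σp_1ᵢ² = 0.3134² + 0.0149² + 0.3881² + 0.2836² = 0.098220 + 0.000222 + 0.150622 + 0.080429 = 0.329493
Σp_2ᵢ² = 0.0407² + 0.3488² + 0.1337² + 0.4767² = 0.001656 + 0.121661 + 0.017876 + 0.227243 = 0.368436
O = 0.205033 / √(0.329493 × 0.368436) = 0.205033 / 0.3484208 = 0.5885

0.59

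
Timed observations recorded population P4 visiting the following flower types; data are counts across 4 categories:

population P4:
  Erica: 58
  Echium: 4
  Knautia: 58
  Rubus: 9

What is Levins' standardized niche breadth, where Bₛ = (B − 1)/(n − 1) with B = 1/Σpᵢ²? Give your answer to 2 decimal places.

Proportions for population P4 (n=129): 58/129=0.4496, 4/129=0.0310, 58/129=0.4496, 9/129=0.0698
Σpᵢ² = 0.4496² + 0.0310² + 0.4496² + 0.0698² = 0.202140 + 0.000961 + 0.202140 + 0.004872 = 0.410113
B = 1 / 0.410113 = 2.4384
Bₛ = (B − 1)/(n − 1) = (2.4384 − 1)/(4 − 1) = 1.4384/3 = 0.4795

0.48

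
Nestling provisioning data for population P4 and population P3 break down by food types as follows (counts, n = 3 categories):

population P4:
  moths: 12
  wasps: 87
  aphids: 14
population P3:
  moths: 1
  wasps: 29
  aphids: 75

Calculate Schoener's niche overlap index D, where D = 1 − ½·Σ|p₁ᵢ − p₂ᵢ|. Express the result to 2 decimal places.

Proportions for population P4 (n=113): 12/113=0.1062, 87/113=0.7699, 14/113=0.1239
Proportions for population P3 (n=105): 1/105=0.0095, 29/105=0.2762, 75/105=0.7143
Σ|p₁ᵢ − p₂ᵢ| = 0.0967 + 0.4937 + 0.5904 = 1.1808
D = 1 − ½ × 1.1808 = 1 − 0.59040 = 0.40960

0.41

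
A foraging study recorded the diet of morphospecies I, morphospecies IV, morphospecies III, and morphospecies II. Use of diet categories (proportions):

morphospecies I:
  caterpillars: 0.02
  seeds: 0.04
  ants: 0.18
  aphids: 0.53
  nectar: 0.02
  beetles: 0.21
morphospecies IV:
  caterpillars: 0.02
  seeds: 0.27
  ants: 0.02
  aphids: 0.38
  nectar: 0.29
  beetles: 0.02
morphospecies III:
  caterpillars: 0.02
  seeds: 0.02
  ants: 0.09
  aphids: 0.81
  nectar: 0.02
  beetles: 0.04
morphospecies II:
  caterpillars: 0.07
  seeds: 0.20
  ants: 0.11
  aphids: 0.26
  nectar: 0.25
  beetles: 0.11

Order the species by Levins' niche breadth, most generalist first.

Σp_Iᵢ² = 0.02² + 0.04² + 0.18² + 0.53² + 0.02² + 0.21² = 0.0004 + 0.0016 + 0.0324 + 0.2809 + 0.0004 + 0.0441 = 0.3598
B_I = 1 / 0.3598 = 2.7793
Σp_IVᵢ² = 0.02² + 0.27² + 0.02² + 0.38² + 0.29² + 0.02² = 0.0004 + 0.0729 + 0.0004 + 0.1444 + 0.0841 + 0.0004 = 0.3026
B_IV = 1 / 0.3026 = 3.3047
Σp_IIIᵢ² = 0.02² + 0.02² + 0.09² + 0.81² + 0.02² + 0.04² = 0.0004 + 0.0004 + 0.0081 + 0.6561 + 0.0004 + 0.0016 = 0.6670
B_III = 1 / 0.6670 = 1.4993
Σp_IIᵢ² = 0.07² + 0.20² + 0.11² + 0.26² + 0.25² + 0.11² = 0.0049 + 0.0400 + 0.0121 + 0.0676 + 0.0625 + 0.0121 = 0.1992
B_II = 1 / 0.1992 = 5.0201
Ranking by B (broadest → narrowest): morphospecies II (5.02) > morphospecies IV (3.30) > morphospecies I (2.78) > morphospecies III (1.50)

morphospecies II > morphospecies IV > morphospecies I > morphospecies III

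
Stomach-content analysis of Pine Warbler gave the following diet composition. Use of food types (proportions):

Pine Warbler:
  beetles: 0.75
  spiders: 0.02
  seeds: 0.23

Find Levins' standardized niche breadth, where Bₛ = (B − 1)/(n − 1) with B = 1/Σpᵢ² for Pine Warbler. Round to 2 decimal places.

Σpᵢ² = 0.75² + 0.02² + 0.23² = 0.5625 + 0.0004 + 0.0529 = 0.6158
B = 1 / 0.6158 = 1.6239
Bₛ = (B − 1)/(n − 1) = (1.6239 − 1)/(3 − 1) = 0.6239/2 = 0.3120

0.31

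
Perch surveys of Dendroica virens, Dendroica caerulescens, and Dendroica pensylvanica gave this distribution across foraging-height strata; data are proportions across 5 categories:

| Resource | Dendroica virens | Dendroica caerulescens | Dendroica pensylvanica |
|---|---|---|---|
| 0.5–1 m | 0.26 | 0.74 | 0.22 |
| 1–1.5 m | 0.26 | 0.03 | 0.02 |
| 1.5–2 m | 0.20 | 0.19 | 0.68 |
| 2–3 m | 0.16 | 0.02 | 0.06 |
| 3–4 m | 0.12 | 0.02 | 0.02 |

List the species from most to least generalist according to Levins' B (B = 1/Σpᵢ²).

Σp_vireᵢ² = 0.26² + 0.26² + 0.20² + 0.16² + 0.12² = 0.0676 + 0.0676 + 0.0400 + 0.0256 + 0.0144 = 0.2152
B_vire = 1 / 0.2152 = 4.6468
Σp_caerᵢ² = 0.74² + 0.03² + 0.19² + 0.02² + 0.02² = 0.5476 + 0.0009 + 0.0361 + 0.0004 + 0.0004 = 0.5854
B_caer = 1 / 0.5854 = 1.7082
Σp_pensᵢ² = 0.22² + 0.02² + 0.68² + 0.06² + 0.02² = 0.0484 + 0.0004 + 0.4624 + 0.0036 + 0.0004 = 0.5152
B_pens = 1 / 0.5152 = 1.9410
Ranking by B (broadest → narrowest): Dendroica virens (4.65) > Dendroica pensylvanica (1.94) > Dendroica caerulescens (1.71)

Dendroica virens > Dendroica pensylvanica > Dendroica caerulescens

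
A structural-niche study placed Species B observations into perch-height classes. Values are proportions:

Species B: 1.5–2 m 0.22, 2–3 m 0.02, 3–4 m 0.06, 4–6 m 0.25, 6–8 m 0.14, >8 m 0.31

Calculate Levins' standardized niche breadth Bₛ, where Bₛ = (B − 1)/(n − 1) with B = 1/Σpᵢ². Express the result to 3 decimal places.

Σpᵢ² = 0.22² + 0.02² + 0.06² + 0.25² + 0.14² + 0.31² = 0.0484 + 0.0004 + 0.0036 + 0.0625 + 0.0196 + 0.0961 = 0.2306
B = 1 / 0.2306 = 4.33651
Bₛ = (B − 1)/(n − 1) = (4.33651 − 1)/(6 − 1) = 3.33651/5 = 0.66730

0.667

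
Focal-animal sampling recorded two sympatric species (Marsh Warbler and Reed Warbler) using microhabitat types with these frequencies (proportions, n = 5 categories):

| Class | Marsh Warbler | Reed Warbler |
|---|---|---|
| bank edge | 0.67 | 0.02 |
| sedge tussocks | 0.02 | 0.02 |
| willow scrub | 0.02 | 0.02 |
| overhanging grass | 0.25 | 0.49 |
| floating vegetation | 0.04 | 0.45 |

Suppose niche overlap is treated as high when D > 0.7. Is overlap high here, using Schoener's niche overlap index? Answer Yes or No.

Σ|p₁ᵢ − p₂ᵢ| = 0.65 + 0.00 + 0.00 + 0.24 + 0.41 = 1.30
D = 1 − ½ × 1.30 = 1 − 0.650 = 0.3500
D = 0.3500 < 0.7 → No.

No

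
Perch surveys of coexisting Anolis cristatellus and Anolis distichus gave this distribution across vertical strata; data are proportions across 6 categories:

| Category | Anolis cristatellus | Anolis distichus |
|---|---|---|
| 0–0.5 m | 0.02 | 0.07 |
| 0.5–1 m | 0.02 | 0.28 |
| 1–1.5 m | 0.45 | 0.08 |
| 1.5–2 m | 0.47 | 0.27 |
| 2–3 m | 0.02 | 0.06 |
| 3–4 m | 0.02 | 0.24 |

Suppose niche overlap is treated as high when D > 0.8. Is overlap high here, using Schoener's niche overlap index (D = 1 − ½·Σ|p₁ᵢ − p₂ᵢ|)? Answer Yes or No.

Σ|p₁ᵢ − p₂ᵢ| = 0.05 + 0.26 + 0.37 + 0.20 + 0.04 + 0.22 = 1.14
D = 1 − ½ × 1.14 = 1 − 0.570 = 0.4300
D = 0.4300 < 0.8 → No.

No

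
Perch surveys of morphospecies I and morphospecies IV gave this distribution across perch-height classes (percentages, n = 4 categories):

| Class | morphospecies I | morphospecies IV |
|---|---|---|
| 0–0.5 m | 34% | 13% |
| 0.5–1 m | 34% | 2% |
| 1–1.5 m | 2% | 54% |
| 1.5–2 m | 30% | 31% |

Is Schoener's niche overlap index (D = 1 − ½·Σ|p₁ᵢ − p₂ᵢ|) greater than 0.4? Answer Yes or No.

Yes

Convert percentages to proportions (divide by 100).
Σ|p₁ᵢ − p₂ᵢ| = 0.21 + 0.32 + 0.52 + 0.01 = 1.06
D = 1 − ½ × 1.06 = 1 − 0.530 = 0.4700
D = 0.4700 > 0.4 → Yes.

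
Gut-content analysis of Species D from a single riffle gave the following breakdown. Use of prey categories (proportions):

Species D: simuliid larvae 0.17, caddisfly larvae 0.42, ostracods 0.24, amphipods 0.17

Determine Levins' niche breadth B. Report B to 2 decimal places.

Σpᵢ² = 0.17² + 0.42² + 0.24² + 0.17² = 0.0289 + 0.1764 + 0.0576 + 0.0289 = 0.2918
B = 1 / 0.2918 = 3.4270

3.43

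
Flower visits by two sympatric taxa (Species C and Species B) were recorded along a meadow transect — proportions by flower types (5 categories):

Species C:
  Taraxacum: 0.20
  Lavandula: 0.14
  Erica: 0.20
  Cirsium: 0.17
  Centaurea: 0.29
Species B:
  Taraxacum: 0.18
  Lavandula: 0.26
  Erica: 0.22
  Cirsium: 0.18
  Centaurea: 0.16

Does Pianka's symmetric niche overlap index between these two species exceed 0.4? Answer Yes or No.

Σ p₁ᵢp₂ᵢ = 0.0360 + 0.0364 + 0.0440 + 0.0306 + 0.0464 = 0.1934
Σp_1ᵢ² = 0.20² + 0.14² + 0.20² + 0.17² + 0.29² = 0.0400 + 0.0196 + 0.0400 + 0.0289 + 0.0841 = 0.2126
Σp_2ᵢ² = 0.18² + 0.26² + 0.22² + 0.18² + 0.16² = 0.0324 + 0.0676 + 0.0484 + 0.0324 + 0.0256 = 0.2064
O = 0.1934 / √(0.2126 × 0.2064) = 0.1934 / 0.20948 = 0.9232
O = 0.9232 > 0.4 → Yes.

Yes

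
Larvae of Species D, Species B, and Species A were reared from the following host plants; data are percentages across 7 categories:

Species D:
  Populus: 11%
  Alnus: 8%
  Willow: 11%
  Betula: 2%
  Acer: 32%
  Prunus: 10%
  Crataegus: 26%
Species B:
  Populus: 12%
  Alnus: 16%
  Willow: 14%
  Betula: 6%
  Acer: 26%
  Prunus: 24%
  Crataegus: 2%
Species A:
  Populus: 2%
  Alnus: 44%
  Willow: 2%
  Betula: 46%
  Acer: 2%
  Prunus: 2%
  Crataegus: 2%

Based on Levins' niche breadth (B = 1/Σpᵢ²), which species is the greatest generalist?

Species B

Convert percentages to proportions (divide by 100).
Σp_Dᵢ² = 0.11² + 0.08² + 0.11² + 0.02² + 0.32² + 0.10² + 0.26² = 0.0121 + 0.0064 + 0.0121 + 0.0004 + 0.1024 + 0.0100 + 0.0676 = 0.2110
B_D = 1 / 0.2110 = 4.7393
Σp_Bᵢ² = 0.12² + 0.16² + 0.14² + 0.06² + 0.26² + 0.24² + 0.02² = 0.0144 + 0.0256 + 0.0196 + 0.0036 + 0.0676 + 0.0576 + 0.0004 = 0.1888
B_B = 1 / 0.1888 = 5.2966
Σp_Aᵢ² = 0.02² + 0.44² + 0.02² + 0.46² + 0.02² + 0.02² + 0.02² = 0.0004 + 0.1936 + 0.0004 + 0.2116 + 0.0004 + 0.0004 + 0.0004 = 0.4072
B_A = 1 / 0.4072 = 2.4558
Highest B → broadest niche (most generalist): Species B (B = 5.30).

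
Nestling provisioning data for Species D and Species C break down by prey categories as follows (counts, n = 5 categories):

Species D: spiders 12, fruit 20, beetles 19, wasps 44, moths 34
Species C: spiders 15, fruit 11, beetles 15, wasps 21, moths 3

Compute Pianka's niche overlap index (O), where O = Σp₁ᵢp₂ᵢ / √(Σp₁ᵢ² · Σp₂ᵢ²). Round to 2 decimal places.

0.85

Proportions for Species D (n=129): 12/129=0.0930, 20/129=0.1550, 19/129=0.1473, 44/129=0.3411, 34/129=0.2636
Proportions for Species C (n=65): 15/65=0.2308, 11/65=0.1692, 15/65=0.2308, 21/65=0.3231, 3/65=0.0462
Σ p₁ᵢp₂ᵢ = 0.021464 + 0.026226 + 0.033997 + 0.110209 + 0.012178 = 0.204074
Σp_1ᵢ² = 0.0930² + 0.1550² + 0.1473² + 0.3411² + 0.2636² = 0.008649 + 0.024025 + 0.021697 + 0.116349 + 0.069485 = 0.240205
Σp_2ᵢ² = 0.2308² + 0.1692² + 0.2308² + 0.3231² + 0.0462² = 0.053269 + 0.028629 + 0.053269 + 0.104394 + 0.002134 = 0.241695
O = 0.204074 / √(0.240205 × 0.241695) = 0.204074 / 0.2409488 = 0.8470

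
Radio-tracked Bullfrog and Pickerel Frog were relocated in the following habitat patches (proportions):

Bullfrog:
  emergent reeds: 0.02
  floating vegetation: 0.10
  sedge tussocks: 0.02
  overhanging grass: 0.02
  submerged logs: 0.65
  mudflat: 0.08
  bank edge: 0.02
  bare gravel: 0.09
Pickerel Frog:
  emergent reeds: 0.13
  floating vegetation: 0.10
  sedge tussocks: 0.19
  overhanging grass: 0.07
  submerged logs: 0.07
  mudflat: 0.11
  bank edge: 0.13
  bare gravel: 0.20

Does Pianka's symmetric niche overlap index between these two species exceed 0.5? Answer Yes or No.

No

Σ p₁ᵢp₂ᵢ = 0.0026 + 0.0100 + 0.0038 + 0.0014 + 0.0455 + 0.0088 + 0.0026 + 0.0180 = 0.0927
Σp_1ᵢ² = 0.02² + 0.10² + 0.02² + 0.02² + 0.65² + 0.08² + 0.02² + 0.09² = 0.0004 + 0.0100 + 0.0004 + 0.0004 + 0.4225 + 0.0064 + 0.0004 + 0.0081 = 0.4486
Σp_2ᵢ² = 0.13² + 0.10² + 0.19² + 0.07² + 0.07² + 0.11² + 0.13² + 0.20² = 0.0169 + 0.0100 + 0.0361 + 0.0049 + 0.0049 + 0.0121 + 0.0169 + 0.0400 = 0.1418
O = 0.0927 / √(0.4486 × 0.1418) = 0.0927 / 0.25221 = 0.3676
O = 0.3676 < 0.5 → No.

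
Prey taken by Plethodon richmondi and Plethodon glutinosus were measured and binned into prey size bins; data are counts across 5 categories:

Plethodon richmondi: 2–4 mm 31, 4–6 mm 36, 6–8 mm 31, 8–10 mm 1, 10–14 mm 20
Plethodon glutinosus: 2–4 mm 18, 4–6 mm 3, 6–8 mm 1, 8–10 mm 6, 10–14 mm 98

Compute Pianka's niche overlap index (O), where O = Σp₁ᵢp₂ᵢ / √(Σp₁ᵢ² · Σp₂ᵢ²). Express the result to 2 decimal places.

0.44

Proportions for Plethodon richmondi (n=119): 31/119=0.2605, 36/119=0.3025, 31/119=0.2605, 1/119=0.0084, 20/119=0.1681
Proportions for Plethodon glutinosus (n=126): 18/126=0.1429, 3/126=0.0238, 1/126=0.0079, 6/126=0.0476, 98/126=0.7778
Σ p₁ᵢp₂ᵢ = 0.037225 + 0.007200 + 0.002058 + 0.000400 + 0.130748 = 0.177631
Σp_1ᵢ² = 0.2605² + 0.3025² + 0.2605² + 0.0084² + 0.1681² = 0.067860 + 0.091506 + 0.067860 + 0.000071 + 0.028258 = 0.255555
Σp_2ᵢ² = 0.1429² + 0.0238² + 0.0079² + 0.0476² + 0.7778² = 0.020420 + 0.000566 + 0.000062 + 0.002266 + 0.604973 = 0.628287
O = 0.177631 / √(0.255555 × 0.628287) = 0.177631 / 0.4007017 = 0.4433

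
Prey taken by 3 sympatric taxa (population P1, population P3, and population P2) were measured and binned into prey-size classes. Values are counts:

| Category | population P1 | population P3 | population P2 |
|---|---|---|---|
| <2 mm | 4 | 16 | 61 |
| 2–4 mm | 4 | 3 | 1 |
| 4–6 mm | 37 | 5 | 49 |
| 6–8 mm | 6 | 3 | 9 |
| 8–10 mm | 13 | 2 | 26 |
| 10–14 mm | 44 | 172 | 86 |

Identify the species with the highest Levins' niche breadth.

Proportions for population P1 (n=108): 4/108=0.0370, 4/108=0.0370, 37/108=0.3426, 6/108=0.0556, 13/108=0.1204, 44/108=0.4074
Proportions for population P3 (n=201): 16/201=0.0796, 3/201=0.0149, 5/201=0.0249, 3/201=0.0149, 2/201=0.0100, 172/201=0.8557
Proportions for population P2 (n=232): 61/232=0.2629, 1/232=0.0043, 49/232=0.2112, 9/232=0.0388, 26/232=0.1121, 86/232=0.3707
Σp_P1ᵢ² = 0.0370² + 0.0370² + 0.3426² + 0.0556² + 0.1204² + 0.4074² = 0.001369 + 0.001369 + 0.117375 + 0.003091 + 0.014496 + 0.165975 = 0.303675
B_P1 = 1 / 0.303675 = 3.2930
Σp_P3ᵢ² = 0.0796² + 0.0149² + 0.0249² + 0.0149² + 0.0100² + 0.8557² = 0.006336 + 0.000222 + 0.000620 + 0.000222 + 0.000100 + 0.732222 = 0.739722
B_P3 = 1 / 0.739722 = 1.3519
Σp_P2ᵢ² = 0.2629² + 0.0043² + 0.2112² + 0.0388² + 0.1121² + 0.3707² = 0.069116 + 0.000018 + 0.044605 + 0.001505 + 0.012566 + 0.137418 = 0.265228
B_P2 = 1 / 0.265228 = 3.7703
Highest B → broadest niche (most generalist): population P2 (B = 3.77).

population P2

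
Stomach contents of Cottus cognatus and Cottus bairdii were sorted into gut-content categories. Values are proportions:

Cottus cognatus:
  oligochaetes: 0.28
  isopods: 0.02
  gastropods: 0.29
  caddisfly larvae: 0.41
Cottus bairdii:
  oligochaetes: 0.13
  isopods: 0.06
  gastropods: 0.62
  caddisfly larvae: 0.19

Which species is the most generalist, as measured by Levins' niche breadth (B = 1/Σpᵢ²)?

Cottus cognatus

Σp_cognᵢ² = 0.28² + 0.02² + 0.29² + 0.41² = 0.0784 + 0.0004 + 0.0841 + 0.1681 = 0.3310
B_cogn = 1 / 0.3310 = 3.0211
Σp_bairᵢ² = 0.13² + 0.06² + 0.62² + 0.19² = 0.0169 + 0.0036 + 0.3844 + 0.0361 = 0.4410
B_bair = 1 / 0.4410 = 2.2676
Highest B → broadest niche (most generalist): Cottus cognatus (B = 3.02).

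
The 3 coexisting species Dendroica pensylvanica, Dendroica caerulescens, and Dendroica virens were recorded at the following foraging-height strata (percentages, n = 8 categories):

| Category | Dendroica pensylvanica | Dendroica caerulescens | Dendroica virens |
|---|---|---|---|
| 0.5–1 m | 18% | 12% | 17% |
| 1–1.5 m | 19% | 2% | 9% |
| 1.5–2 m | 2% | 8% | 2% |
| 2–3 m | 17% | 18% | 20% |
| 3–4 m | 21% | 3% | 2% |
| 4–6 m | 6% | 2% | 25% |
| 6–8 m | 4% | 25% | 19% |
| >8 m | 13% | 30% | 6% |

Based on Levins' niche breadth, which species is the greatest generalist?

Dendroica pensylvanica

Convert percentages to proportions (divide by 100).
Σp_pensᵢ² = 0.18² + 0.19² + 0.02² + 0.17² + 0.21² + 0.06² + 0.04² + 0.13² = 0.0324 + 0.0361 + 0.0004 + 0.0289 + 0.0441 + 0.0036 + 0.0016 + 0.0169 = 0.1640
B_pens = 1 / 0.1640 = 6.0976
Σp_caerᵢ² = 0.12² + 0.02² + 0.08² + 0.18² + 0.03² + 0.02² + 0.25² + 0.30² = 0.0144 + 0.0004 + 0.0064 + 0.0324 + 0.0009 + 0.0004 + 0.0625 + 0.0900 = 0.2074
B_caer = 1 / 0.2074 = 4.8216
Σp_vireᵢ² = 0.17² + 0.09² + 0.02² + 0.20² + 0.02² + 0.25² + 0.19² + 0.06² = 0.0289 + 0.0081 + 0.0004 + 0.0400 + 0.0004 + 0.0625 + 0.0361 + 0.0036 = 0.1800
B_vire = 1 / 0.1800 = 5.5556
Highest B → broadest niche (most generalist): Dendroica pensylvanica (B = 6.10).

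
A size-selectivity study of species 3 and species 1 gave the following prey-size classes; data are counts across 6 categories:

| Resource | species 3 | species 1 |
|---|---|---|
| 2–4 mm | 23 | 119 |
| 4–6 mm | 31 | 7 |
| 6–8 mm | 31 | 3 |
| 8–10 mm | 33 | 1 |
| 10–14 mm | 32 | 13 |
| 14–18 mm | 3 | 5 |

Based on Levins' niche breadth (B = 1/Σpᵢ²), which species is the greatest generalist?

species 3

Proportions for species 3 (n=153): 23/153=0.1503, 31/153=0.2026, 31/153=0.2026, 33/153=0.2157, 32/153=0.2092, 3/153=0.0196
Proportions for species 1 (n=148): 119/148=0.8041, 7/148=0.0473, 3/148=0.0203, 1/148=0.0068, 13/148=0.0878, 5/148=0.0338
Σp_3ᵢ² = 0.1503² + 0.2026² + 0.2026² + 0.2157² + 0.2092² + 0.0196² = 0.022590 + 0.041047 + 0.041047 + 0.046526 + 0.043765 + 0.000384 = 0.195359
B_3 = 1 / 0.195359 = 5.1188
Σp_1ᵢ² = 0.8041² + 0.0473² + 0.0203² + 0.0068² + 0.0878² + 0.0338² = 0.646577 + 0.002237 + 0.000412 + 0.000046 + 0.007709 + 0.001142 = 0.658123
B_1 = 1 / 0.658123 = 1.5195
Highest B → broadest niche (most generalist): species 3 (B = 5.12).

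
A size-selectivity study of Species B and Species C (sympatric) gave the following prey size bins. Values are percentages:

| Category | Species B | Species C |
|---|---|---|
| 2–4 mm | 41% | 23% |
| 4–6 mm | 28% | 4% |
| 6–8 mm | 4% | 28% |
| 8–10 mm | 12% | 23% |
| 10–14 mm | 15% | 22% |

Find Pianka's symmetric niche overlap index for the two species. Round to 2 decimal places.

0.69

Convert percentages to proportions (divide by 100).
Σ p₁ᵢp₂ᵢ = 0.0943 + 0.0112 + 0.0112 + 0.0276 + 0.0330 = 0.1773
Σp_1ᵢ² = 0.41² + 0.28² + 0.04² + 0.12² + 0.15² = 0.1681 + 0.0784 + 0.0016 + 0.0144 + 0.0225 = 0.2850
Σp_2ᵢ² = 0.23² + 0.04² + 0.28² + 0.23² + 0.22² = 0.0529 + 0.0016 + 0.0784 + 0.0529 + 0.0484 = 0.2342
O = 0.1773 / √(0.2850 × 0.2342) = 0.1773 / 0.25835 = 0.6863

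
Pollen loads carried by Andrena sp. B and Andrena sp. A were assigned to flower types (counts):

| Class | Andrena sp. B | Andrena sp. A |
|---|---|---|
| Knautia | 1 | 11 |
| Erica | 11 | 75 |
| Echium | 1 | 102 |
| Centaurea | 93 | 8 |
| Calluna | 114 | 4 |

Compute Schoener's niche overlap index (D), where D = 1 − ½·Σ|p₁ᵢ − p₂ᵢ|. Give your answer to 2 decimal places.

Proportions for Andrena sp. B (n=220): 1/220=0.0045, 11/220=0.0500, 1/220=0.0045, 93/220=0.4227, 114/220=0.5182
Proportions for Andrena sp. A (n=200): 11/200=0.0550, 75/200=0.3750, 102/200=0.5100, 8/200=0.0400, 4/200=0.0200
Σ|p₁ᵢ − p₂ᵢ| = 0.0505 + 0.3250 + 0.5055 + 0.3827 + 0.4982 = 1.7619
D = 1 − ½ × 1.7619 = 1 − 0.88095 = 0.11905

0.12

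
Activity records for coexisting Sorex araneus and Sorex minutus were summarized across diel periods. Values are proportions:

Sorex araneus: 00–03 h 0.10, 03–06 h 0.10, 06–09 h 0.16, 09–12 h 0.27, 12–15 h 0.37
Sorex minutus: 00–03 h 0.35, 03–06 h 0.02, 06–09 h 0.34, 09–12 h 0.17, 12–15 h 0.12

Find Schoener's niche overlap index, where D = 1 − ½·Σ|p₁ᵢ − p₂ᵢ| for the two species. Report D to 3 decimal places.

Σ|p₁ᵢ − p₂ᵢ| = 0.25 + 0.08 + 0.18 + 0.10 + 0.25 = 0.86
D = 1 − ½ × 0.86 = 1 − 0.430 = 0.57000

0.570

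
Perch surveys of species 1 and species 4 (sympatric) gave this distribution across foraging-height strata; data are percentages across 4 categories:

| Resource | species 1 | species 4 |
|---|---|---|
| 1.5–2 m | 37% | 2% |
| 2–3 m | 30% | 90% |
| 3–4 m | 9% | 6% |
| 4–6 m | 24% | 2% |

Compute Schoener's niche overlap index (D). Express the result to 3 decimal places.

Convert percentages to proportions (divide by 100).
Σ|p₁ᵢ − p₂ᵢ| = 0.35 + 0.60 + 0.03 + 0.22 = 1.20
D = 1 − ½ × 1.20 = 1 − 0.600 = 0.40000

0.400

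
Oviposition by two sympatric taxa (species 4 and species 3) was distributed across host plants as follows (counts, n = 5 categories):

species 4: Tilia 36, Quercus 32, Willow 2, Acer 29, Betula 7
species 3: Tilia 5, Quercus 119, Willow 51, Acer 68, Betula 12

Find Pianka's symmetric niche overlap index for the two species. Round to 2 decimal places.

Proportions for species 4 (n=106): 36/106=0.3396, 32/106=0.3019, 2/106=0.0189, 29/106=0.2736, 7/106=0.0660
Proportions for species 3 (n=255): 5/255=0.0196, 119/255=0.4667, 51/255=0.2000, 68/255=0.2667, 12/255=0.0471
Σ p₁ᵢp₂ᵢ = 0.006656 + 0.140897 + 0.003780 + 0.072969 + 0.003109 = 0.227411
Σp_1ᵢ² = 0.3396² + 0.3019² + 0.0189² + 0.2736² + 0.0660² = 0.115328 + 0.091144 + 0.000357 + 0.074857 + 0.004356 = 0.286042
Σp_2ᵢ² = 0.0196² + 0.4667² + 0.2000² + 0.2667² + 0.0471² = 0.000384 + 0.217809 + 0.040000 + 0.071129 + 0.002218 = 0.331540
O = 0.227411 / √(0.286042 × 0.331540) = 0.227411 / 0.3079519 = 0.7385

0.74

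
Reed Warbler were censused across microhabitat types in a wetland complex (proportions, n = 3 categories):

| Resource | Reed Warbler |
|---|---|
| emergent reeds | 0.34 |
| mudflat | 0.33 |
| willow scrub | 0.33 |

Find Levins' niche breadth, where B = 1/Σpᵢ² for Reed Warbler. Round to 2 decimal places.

3.00

Σpᵢ² = 0.34² + 0.33² + 0.33² = 0.1156 + 0.1089 + 0.1089 = 0.3334
B = 1 / 0.3334 = 2.9994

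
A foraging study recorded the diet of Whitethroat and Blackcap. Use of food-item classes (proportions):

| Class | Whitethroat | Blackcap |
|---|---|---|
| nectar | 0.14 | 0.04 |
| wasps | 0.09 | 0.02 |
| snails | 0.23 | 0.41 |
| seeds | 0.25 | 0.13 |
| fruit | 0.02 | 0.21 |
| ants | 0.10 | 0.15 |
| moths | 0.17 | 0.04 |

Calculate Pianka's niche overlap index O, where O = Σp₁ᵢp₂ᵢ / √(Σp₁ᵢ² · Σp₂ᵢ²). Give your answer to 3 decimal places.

0.743

Σ p₁ᵢp₂ᵢ = 0.0056 + 0.0018 + 0.0943 + 0.0325 + 0.0042 + 0.0150 + 0.0068 = 0.1602
Σp_1ᵢ² = 0.14² + 0.09² + 0.23² + 0.25² + 0.02² + 0.10² + 0.17² = 0.0196 + 0.0081 + 0.0529 + 0.0625 + 0.0004 + 0.0100 + 0.0289 = 0.1824
Σp_2ᵢ² = 0.04² + 0.02² + 0.41² + 0.13² + 0.21² + 0.15² + 0.04² = 0.0016 + 0.0004 + 0.1681 + 0.0169 + 0.0441 + 0.0225 + 0.0016 = 0.2552
O = 0.1602 / √(0.1824 × 0.2552) = 0.1602 / 0.215751 = 0.74252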